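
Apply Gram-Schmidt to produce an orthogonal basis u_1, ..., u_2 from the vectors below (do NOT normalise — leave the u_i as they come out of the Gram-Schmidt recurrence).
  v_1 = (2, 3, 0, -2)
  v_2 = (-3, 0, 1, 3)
Orthogonal basis:
  u_1 = (2, 3, 0, -2)
  u_2 = (-27/17, 36/17, 1, 27/17)

Apply the Gram-Schmidt recurrence
  u_1 = v_1
  u_i = v_i − Σ_{j<i} ((v_i · u_j) / (u_j · u_j)) · u_j.

Step by step this gives:
  u_1 = (2, 3, 0, -2)
  u_2 = (-27/17, 36/17, 1, 27/17)

Orthogonality check:
  u_2 · u_1 = 0 (should be 0)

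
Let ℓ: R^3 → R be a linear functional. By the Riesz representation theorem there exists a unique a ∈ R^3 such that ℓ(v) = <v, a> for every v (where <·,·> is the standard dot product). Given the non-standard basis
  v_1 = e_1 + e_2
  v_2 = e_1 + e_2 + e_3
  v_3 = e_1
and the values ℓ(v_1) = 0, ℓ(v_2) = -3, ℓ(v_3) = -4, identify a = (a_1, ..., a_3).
a = (-4, 4, -3)

Write a = (a_1, ..., a_3) in the standard basis. For each basis vector v_i, ℓ(v_i) = <v_i, a> is a linear equation in the a_j's. Collect the n equations into a matrix system V a = ℓ, where row i of V is v_i (expressed in the standard basis). Since V is invertible (lower-triangular with 1s on the diagonal, up to permutation), solve by back-substitution:
  V =
[[1, 1, 0],
 [1, 1, 1],
 [1, 0, 0]]
  V a = (0, -3, -4)
Solving gives a = (-4, 4, -3).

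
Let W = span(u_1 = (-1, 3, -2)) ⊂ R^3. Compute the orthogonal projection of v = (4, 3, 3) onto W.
proj_W(v) = (1/14, -3/14, 1/7)

Set up U = [u_1 | ... | u_1] ∈ R^(3×1). The projector onto W = col(U) is P = U (U^T U)^(-1) U^T.
Compute U^T U =
  [14],
and U^T v = (-1).
Solve U^T U · c = U^T v for the coefficients: c = (-1/14). The projection is proj_W(v) = U c.
Check: (v - proj_W(v)) · u_1 = 0  (should be 0).
Result: proj_W(v) = (1/14, -3/14, 1/7).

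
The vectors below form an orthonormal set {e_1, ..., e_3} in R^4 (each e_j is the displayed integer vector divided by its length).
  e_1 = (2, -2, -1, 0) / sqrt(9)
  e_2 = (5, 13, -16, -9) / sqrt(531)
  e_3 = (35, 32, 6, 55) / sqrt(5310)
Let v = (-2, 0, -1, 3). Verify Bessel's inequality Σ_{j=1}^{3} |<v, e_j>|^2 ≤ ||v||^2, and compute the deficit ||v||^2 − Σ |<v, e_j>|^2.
Σ |<v, e_j>|^2 = 299/90; ||v||^2 = 14; deficit = 961/90

Write each e_j = u_j / sqrt(<u_j, u_j>) where u_j is the displayed integer vector. Then <v, e_j> = <v, u_j> / sqrt(<u_j, u_j>), so |<v, e_j>|^2 = <v, u_j>^2 / <u_j, u_j>.
Coefficients: <v, e_1> = -3/sqrt(9), <v, e_2> = -21/sqrt(531), <v, e_3> = 89/sqrt(5310).
Square and sum: Σ |<v, e_j>|^2 = 299/90.
Compute ||v||^2 = v·v = 14.
Deficit = 14 − 299/90 = 961/90 ≥ 0, confirming Bessel's inequality. (The deficit equals ||v − Σ <v,e_j> e_j||^2, the squared distance from v to span{e_j}.)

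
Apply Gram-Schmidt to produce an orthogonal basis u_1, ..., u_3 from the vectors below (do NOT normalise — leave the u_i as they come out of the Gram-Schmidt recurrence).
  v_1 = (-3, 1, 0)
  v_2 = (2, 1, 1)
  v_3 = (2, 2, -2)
Orthogonal basis:
  u_1 = (-3, 1, 0)
  u_2 = (1/2, 3/2, 1)
  u_3 = (18/35, 54/35, -18/7)

Apply the Gram-Schmidt recurrence
  u_1 = v_1
  u_i = v_i − Σ_{j<i} ((v_i · u_j) / (u_j · u_j)) · u_j.

Step by step this gives:
  u_1 = (-3, 1, 0)
  u_2 = (1/2, 3/2, 1)
  u_3 = (18/35, 54/35, -18/7)

Orthogonality check:
  u_2 · u_1 = 0 (should be 0)
  u_3 · u_1 = 0 (should be 0)
  u_3 · u_2 = 0 (should be 0)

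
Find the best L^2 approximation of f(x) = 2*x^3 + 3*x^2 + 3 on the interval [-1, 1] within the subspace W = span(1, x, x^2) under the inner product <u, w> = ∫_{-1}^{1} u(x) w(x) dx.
g(x) = 3*x^2 + 6*x/5 + 3

The best approximation g ∈ W is the orthogonal projection of f onto W. Writing g = a_0 + a_1 x + a_2 x^2, the coefficients solve the normal equations G · a = b where
  G_{ij} = <φ_i, φ_j> and b_i = <f, φ_i>, with φ_0 = 1, φ_1 = x, φ_2 = x^2.
G =
  [2, 0, 2/3]
  [0, 2/3, 0]
  [2/3, 0, 2/5],
b = (8, 4/5, 16/5).
Solving gives a_0 = 3, a_1 = 6/5, a_2 = 3, so
  g(x) = 3*x^2 + 6*x/5 + 3.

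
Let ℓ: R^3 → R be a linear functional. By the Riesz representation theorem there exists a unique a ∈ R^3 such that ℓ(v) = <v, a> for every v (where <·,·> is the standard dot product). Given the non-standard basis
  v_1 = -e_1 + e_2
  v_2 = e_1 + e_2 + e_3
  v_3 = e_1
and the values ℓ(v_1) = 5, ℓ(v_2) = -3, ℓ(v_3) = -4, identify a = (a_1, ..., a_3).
a = (-4, 1, 0)

Write a = (a_1, ..., a_3) in the standard basis. For each basis vector v_i, ℓ(v_i) = <v_i, a> is a linear equation in the a_j's. Collect the n equations into a matrix system V a = ℓ, where row i of V is v_i (expressed in the standard basis). Since V is invertible (lower-triangular with 1s on the diagonal, up to permutation), solve by back-substitution:
  V =
[[-1, 1, 0],
 [1, 1, 1],
 [1, 0, 0]]
  V a = (5, -3, -4)
Solving gives a = (-4, 1, 0).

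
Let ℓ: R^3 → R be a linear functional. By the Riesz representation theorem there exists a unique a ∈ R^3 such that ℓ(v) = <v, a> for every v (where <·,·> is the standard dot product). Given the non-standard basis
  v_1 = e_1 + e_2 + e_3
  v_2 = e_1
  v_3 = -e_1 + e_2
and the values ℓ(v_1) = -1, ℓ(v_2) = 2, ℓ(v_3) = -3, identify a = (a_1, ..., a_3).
a = (2, -1, -2)

Write a = (a_1, ..., a_3) in the standard basis. For each basis vector v_i, ℓ(v_i) = <v_i, a> is a linear equation in the a_j's. Collect the n equations into a matrix system V a = ℓ, where row i of V is v_i (expressed in the standard basis). Since V is invertible (lower-triangular with 1s on the diagonal, up to permutation), solve by back-substitution:
  V =
[[1, 1, 1],
 [1, 0, 0],
 [-1, 1, 0]]
  V a = (-1, 2, -3)
Solving gives a = (2, -1, -2).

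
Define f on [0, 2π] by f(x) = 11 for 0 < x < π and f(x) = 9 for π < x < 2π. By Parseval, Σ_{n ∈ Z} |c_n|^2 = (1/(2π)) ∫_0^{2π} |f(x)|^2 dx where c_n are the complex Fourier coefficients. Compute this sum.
Σ |c_n|^2 = 101

Parseval equates the L^2 energy of f (normalised by 1/(2π)) with the ℓ^2 sum of its Fourier coefficients: (1/(2π)) ∫_0^{2π} |f|^2 = Σ |c_n|^2.
Compute the left side: (1/(2π)) [∫_0^π 11^2 dx + ∫_π^{2π} 9^2 dx] = (1/(2π)) · (121π + 81π) = (121 + 81)/2 = 101.
So Σ_{n ∈ Z} |c_n|^2 = 101.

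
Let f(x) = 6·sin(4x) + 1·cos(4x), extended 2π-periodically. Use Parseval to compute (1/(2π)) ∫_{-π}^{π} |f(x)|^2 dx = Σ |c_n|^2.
Σ |c_n|^2 = 37/2

Expand |f|^2 and use orthogonality of {sin(nx), cos(mx)} on [-π, π]:
  ∫_{-π}^{π} sin(nx)^2 dx = π, ∫ cos(mx)^2 dx = π, and cross terms integrate to 0.
So ∫_{-π}^{π} f(x)^2 dx = 6^2 · π + 1^2 · π = (36 + 1)π.
Divide by 2π: (36 + 1)/2 = 37/2.
By Parseval, this equals Σ |c_n|^2.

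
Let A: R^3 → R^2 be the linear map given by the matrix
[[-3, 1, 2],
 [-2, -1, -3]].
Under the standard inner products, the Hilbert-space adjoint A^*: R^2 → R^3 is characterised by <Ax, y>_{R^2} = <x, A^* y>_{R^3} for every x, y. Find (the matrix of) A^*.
A^* = A^T =
[[-3, -2],
 [1, -1],
 [2, -3]]

For real matrices with standard dot products, the defining identity <Ax, y> = <x, A^* y> gives (Ax)^T y = x^T (A^*) y, i.e. x^T A^T y = x^T (A^*) y. Since this holds for all x, y, we must have A^* = A^T. Therefore
A^* =
[[-3, -2],
 [1, -1],
 [2, -3]].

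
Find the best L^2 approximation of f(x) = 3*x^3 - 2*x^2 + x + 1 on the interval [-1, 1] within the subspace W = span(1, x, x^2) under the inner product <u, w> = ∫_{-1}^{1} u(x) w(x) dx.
g(x) = -2*x^2 + 14*x/5 + 1

The best approximation g ∈ W is the orthogonal projection of f onto W. Writing g = a_0 + a_1 x + a_2 x^2, the coefficients solve the normal equations G · a = b where
  G_{ij} = <φ_i, φ_j> and b_i = <f, φ_i>, with φ_0 = 1, φ_1 = x, φ_2 = x^2.
G =
  [2, 0, 2/3]
  [0, 2/3, 0]
  [2/3, 0, 2/5],
b = (2/3, 28/15, -2/15).
Solving gives a_0 = 1, a_1 = 14/5, a_2 = -2, so
  g(x) = -2*x^2 + 14*x/5 + 1.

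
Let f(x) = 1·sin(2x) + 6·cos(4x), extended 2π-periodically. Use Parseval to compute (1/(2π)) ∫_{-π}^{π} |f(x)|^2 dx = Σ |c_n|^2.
Σ |c_n|^2 = 37/2

Expand |f|^2 and use orthogonality of {sin(nx), cos(mx)} on [-π, π]:
  ∫_{-π}^{π} sin(nx)^2 dx = π, ∫ cos(mx)^2 dx = π, and cross terms integrate to 0.
So ∫_{-π}^{π} f(x)^2 dx = 1^2 · π + 6^2 · π = (1 + 36)π.
Divide by 2π: (1 + 36)/2 = 37/2.
By Parseval, this equals Σ |c_n|^2.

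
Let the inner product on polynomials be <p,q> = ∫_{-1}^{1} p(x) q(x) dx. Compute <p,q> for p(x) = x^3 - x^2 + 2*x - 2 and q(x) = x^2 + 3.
<p,q> = -236/15

Expand the product: p(x)·q(x) = x^5 - x^4 + 5*x^3 - 5*x^2 + 6*x - 6.
∫_{-1}^{1} of each monomial x^k gives [2/(k+1) if k even, 0 if k odd]. Integrating term-by-term (or equivalently evaluating the antiderivative F(x) = x^6/6 - x^5/5 + 5*x^4/4 - 5*x^3/3 + 3*x^2 - 6*x at the endpoints):
  F(1) − F(−1) = -69/20 − (737/60) = -236/15.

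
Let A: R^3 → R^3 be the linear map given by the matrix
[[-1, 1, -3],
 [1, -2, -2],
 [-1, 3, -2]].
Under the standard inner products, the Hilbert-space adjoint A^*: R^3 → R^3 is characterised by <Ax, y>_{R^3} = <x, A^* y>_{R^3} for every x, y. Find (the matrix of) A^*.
A^* = A^T =
[[-1, 1, -1],
 [1, -2, 3],
 [-3, -2, -2]]

For real matrices with standard dot products, the defining identity <Ax, y> = <x, A^* y> gives (Ax)^T y = x^T (A^*) y, i.e. x^T A^T y = x^T (A^*) y. Since this holds for all x, y, we must have A^* = A^T. Therefore
A^* =
[[-1, 1, -1],
 [1, -2, 3],
 [-3, -2, -2]].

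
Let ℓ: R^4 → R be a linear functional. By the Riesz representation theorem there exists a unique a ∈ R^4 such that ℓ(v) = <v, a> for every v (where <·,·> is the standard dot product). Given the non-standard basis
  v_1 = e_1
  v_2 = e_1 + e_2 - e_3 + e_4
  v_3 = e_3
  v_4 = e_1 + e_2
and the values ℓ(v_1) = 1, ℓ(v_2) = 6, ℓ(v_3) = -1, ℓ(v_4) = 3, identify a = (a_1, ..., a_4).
a = (1, 2, -1, 2)

Write a = (a_1, ..., a_4) in the standard basis. For each basis vector v_i, ℓ(v_i) = <v_i, a> is a linear equation in the a_j's. Collect the n equations into a matrix system V a = ℓ, where row i of V is v_i (expressed in the standard basis). Since V is invertible (lower-triangular with 1s on the diagonal, up to permutation), solve by back-substitution:
  V =
[[1, 0, 0, 0],
 [1, 1, -1, 1],
 [0, 0, 1, 0],
 [1, 1, 0, 0]]
  V a = (1, 6, -1, 3)
Solving gives a = (1, 2, -1, 2).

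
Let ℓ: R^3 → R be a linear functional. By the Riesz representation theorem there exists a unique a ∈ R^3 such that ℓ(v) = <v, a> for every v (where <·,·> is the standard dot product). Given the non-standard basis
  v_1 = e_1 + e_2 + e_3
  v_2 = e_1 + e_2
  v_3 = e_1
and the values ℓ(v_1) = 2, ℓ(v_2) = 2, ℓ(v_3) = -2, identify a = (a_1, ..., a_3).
a = (-2, 4, 0)

Write a = (a_1, ..., a_3) in the standard basis. For each basis vector v_i, ℓ(v_i) = <v_i, a> is a linear equation in the a_j's. Collect the n equations into a matrix system V a = ℓ, where row i of V is v_i (expressed in the standard basis). Since V is invertible (lower-triangular with 1s on the diagonal, up to permutation), solve by back-substitution:
  V =
[[1, 1, 1],
 [1, 1, 0],
 [1, 0, 0]]
  V a = (2, 2, -2)
Solving gives a = (-2, 4, 0).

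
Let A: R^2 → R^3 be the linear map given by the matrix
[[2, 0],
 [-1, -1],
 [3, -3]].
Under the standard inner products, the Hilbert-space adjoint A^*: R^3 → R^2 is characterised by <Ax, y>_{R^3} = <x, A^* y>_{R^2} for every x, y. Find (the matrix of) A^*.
A^* = A^T =
[[2, -1, 3],
 [0, -1, -3]]

For real matrices with standard dot products, the defining identity <Ax, y> = <x, A^* y> gives (Ax)^T y = x^T (A^*) y, i.e. x^T A^T y = x^T (A^*) y. Since this holds for all x, y, we must have A^* = A^T. Therefore
A^* =
[[2, -1, 3],
 [0, -1, -3]].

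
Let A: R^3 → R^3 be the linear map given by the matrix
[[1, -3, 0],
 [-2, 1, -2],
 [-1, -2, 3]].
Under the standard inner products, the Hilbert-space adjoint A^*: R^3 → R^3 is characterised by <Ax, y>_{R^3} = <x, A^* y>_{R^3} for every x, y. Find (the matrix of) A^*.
A^* = A^T =
[[1, -2, -1],
 [-3, 1, -2],
 [0, -2, 3]]

For real matrices with standard dot products, the defining identity <Ax, y> = <x, A^* y> gives (Ax)^T y = x^T (A^*) y, i.e. x^T A^T y = x^T (A^*) y. Since this holds for all x, y, we must have A^* = A^T. Therefore
A^* =
[[1, -2, -1],
 [-3, 1, -2],
 [0, -2, 3]].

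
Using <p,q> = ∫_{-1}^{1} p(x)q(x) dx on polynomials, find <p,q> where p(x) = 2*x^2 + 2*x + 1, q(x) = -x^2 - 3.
<p,q> = -172/15

Expand the product: p(x)·q(x) = -2*x^4 - 2*x^3 - 7*x^2 - 6*x - 3.
∫_{-1}^{1} of each monomial x^k gives [2/(k+1) if k even, 0 if k odd]. Integrating term-by-term (or equivalently evaluating the antiderivative F(x) = -2*x^5/5 - x^4/2 - 7*x^3/3 - 3*x^2 - 3*x at the endpoints):
  F(1) − F(−1) = -277/30 − (67/30) = -172/15.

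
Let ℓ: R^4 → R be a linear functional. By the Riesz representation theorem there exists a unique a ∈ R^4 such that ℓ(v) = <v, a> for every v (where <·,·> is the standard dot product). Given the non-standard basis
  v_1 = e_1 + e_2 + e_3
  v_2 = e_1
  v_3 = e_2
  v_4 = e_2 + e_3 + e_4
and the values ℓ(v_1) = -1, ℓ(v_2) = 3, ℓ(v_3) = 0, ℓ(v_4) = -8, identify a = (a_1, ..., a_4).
a = (3, 0, -4, -4)

Write a = (a_1, ..., a_4) in the standard basis. For each basis vector v_i, ℓ(v_i) = <v_i, a> is a linear equation in the a_j's. Collect the n equations into a matrix system V a = ℓ, where row i of V is v_i (expressed in the standard basis). Since V is invertible (lower-triangular with 1s on the diagonal, up to permutation), solve by back-substitution:
  V =
[[1, 1, 1, 0],
 [1, 0, 0, 0],
 [0, 1, 0, 0],
 [0, 1, 1, 1]]
  V a = (-1, 3, 0, -8)
Solving gives a = (3, 0, -4, -4).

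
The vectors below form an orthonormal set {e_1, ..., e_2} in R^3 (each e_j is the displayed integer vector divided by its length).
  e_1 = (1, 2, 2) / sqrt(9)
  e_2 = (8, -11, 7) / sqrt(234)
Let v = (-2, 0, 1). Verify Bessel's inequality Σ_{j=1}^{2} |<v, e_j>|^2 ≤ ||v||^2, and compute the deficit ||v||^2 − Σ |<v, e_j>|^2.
Σ |<v, e_j>|^2 = 9/26; ||v||^2 = 5; deficit = 121/26

Write each e_j = u_j / sqrt(<u_j, u_j>) where u_j is the displayed integer vector. Then <v, e_j> = <v, u_j> / sqrt(<u_j, u_j>), so |<v, e_j>|^2 = <v, u_j>^2 / <u_j, u_j>.
Coefficients: <v, e_1> = 0/sqrt(9), <v, e_2> = -9/sqrt(234).
Square and sum: Σ |<v, e_j>|^2 = 9/26.
Compute ||v||^2 = v·v = 5.
Deficit = 5 − 9/26 = 121/26 ≥ 0, confirming Bessel's inequality. (The deficit equals ||v − Σ <v,e_j> e_j||^2, the squared distance from v to span{e_j}.)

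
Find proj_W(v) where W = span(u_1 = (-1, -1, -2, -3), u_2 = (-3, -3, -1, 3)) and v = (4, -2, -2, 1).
proj_W(v) = (77/419, 77/419, 74/419, 39/419)

Set up U = [u_1 | ... | u_2] ∈ R^(4×2). The projector onto W = col(U) is P = U (U^T U)^(-1) U^T.
Compute U^T U =
  [15, -1]
  [-1, 28],
and U^T v = (-1, -1).
Solve U^T U · c = U^T v for the coefficients: c = (-29/419, -16/419). The projection is proj_W(v) = U c.
Check: (v - proj_W(v)) · u_1 = 0  (should be 0).
Check: (v - proj_W(v)) · u_2 = 0  (should be 0).
Result: proj_W(v) = (77/419, 77/419, 74/419, 39/419).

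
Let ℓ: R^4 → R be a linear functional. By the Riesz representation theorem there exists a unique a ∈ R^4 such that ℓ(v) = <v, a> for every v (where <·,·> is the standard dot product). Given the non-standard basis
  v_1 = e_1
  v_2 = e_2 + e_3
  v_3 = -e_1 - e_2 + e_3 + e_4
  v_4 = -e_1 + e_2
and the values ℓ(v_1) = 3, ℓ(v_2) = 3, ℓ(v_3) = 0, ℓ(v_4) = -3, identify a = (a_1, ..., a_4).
a = (3, 0, 3, 0)

Write a = (a_1, ..., a_4) in the standard basis. For each basis vector v_i, ℓ(v_i) = <v_i, a> is a linear equation in the a_j's. Collect the n equations into a matrix system V a = ℓ, where row i of V is v_i (expressed in the standard basis). Since V is invertible (lower-triangular with 1s on the diagonal, up to permutation), solve by back-substitution:
  V =
[[1, 0, 0, 0],
 [0, 1, 1, 0],
 [-1, -1, 1, 1],
 [-1, 1, 0, 0]]
  V a = (3, 3, 0, -3)
Solving gives a = (3, 0, 3, 0).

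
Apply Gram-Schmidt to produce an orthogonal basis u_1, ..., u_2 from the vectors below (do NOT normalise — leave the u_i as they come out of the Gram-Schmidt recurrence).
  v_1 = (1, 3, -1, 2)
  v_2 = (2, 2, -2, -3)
Orthogonal basis:
  u_1 = (1, 3, -1, 2)
  u_2 = (26/15, 6/5, -26/15, -53/15)

Apply the Gram-Schmidt recurrence
  u_1 = v_1
  u_i = v_i − Σ_{j<i} ((v_i · u_j) / (u_j · u_j)) · u_j.

Step by step this gives:
  u_1 = (1, 3, -1, 2)
  u_2 = (26/15, 6/5, -26/15, -53/15)

Orthogonality check:
  u_2 · u_1 = 0 (should be 0)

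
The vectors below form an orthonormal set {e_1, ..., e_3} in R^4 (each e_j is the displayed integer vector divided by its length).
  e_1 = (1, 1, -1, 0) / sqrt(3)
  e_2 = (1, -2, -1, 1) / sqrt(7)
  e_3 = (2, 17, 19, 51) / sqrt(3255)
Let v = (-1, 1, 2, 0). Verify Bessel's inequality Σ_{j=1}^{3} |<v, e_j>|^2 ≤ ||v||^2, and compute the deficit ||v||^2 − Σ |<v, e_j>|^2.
Σ |<v, e_j>|^2 = 894/155; ||v||^2 = 6; deficit = 36/155

Write each e_j = u_j / sqrt(<u_j, u_j>) where u_j is the displayed integer vector. Then <v, e_j> = <v, u_j> / sqrt(<u_j, u_j>), so |<v, e_j>|^2 = <v, u_j>^2 / <u_j, u_j>.
Coefficients: <v, e_1> = -2/sqrt(3), <v, e_2> = -5/sqrt(7), <v, e_3> = 53/sqrt(3255).
Square and sum: Σ |<v, e_j>|^2 = 894/155.
Compute ||v||^2 = v·v = 6.
Deficit = 6 − 894/155 = 36/155 ≥ 0, confirming Bessel's inequality. (The deficit equals ||v − Σ <v,e_j> e_j||^2, the squared distance from v to span{e_j}.)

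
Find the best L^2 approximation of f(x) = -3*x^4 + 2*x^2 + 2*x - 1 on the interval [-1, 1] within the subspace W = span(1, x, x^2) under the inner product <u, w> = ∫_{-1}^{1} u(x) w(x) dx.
g(x) = -4*x^2/7 + 2*x - 26/35

The best approximation g ∈ W is the orthogonal projection of f onto W. Writing g = a_0 + a_1 x + a_2 x^2, the coefficients solve the normal equations G · a = b where
  G_{ij} = <φ_i, φ_j> and b_i = <f, φ_i>, with φ_0 = 1, φ_1 = x, φ_2 = x^2.
G =
  [2, 0, 2/3]
  [0, 2/3, 0]
  [2/3, 0, 2/5],
b = (-28/15, 4/3, -76/105).
Solving gives a_0 = -26/35, a_1 = 2, a_2 = -4/7, so
  g(x) = -4*x^2/7 + 2*x - 26/35.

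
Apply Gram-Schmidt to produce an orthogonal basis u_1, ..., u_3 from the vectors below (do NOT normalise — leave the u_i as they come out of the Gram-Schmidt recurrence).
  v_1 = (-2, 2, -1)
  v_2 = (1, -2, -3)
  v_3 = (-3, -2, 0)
Orthogonal basis:
  u_1 = (-2, 2, -1)
  u_2 = (1/3, -4/3, -10/3)
  u_3 = (-304/117, -266/117, 76/117)

Apply the Gram-Schmidt recurrence
  u_1 = v_1
  u_i = v_i − Σ_{j<i} ((v_i · u_j) / (u_j · u_j)) · u_j.

Step by step this gives:
  u_1 = (-2, 2, -1)
  u_2 = (1/3, -4/3, -10/3)
  u_3 = (-304/117, -266/117, 76/117)

Orthogonality check:
  u_2 · u_1 = 0 (should be 0)
  u_3 · u_1 = 0 (should be 0)
  u_3 · u_2 = 0 (should be 0)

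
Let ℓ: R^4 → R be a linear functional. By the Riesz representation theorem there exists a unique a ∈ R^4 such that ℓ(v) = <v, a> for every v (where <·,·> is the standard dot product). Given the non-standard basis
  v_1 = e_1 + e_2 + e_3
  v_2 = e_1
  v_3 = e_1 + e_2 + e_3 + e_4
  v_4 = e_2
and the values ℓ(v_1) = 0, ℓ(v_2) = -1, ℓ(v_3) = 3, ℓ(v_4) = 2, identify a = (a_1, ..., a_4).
a = (-1, 2, -1, 3)

Write a = (a_1, ..., a_4) in the standard basis. For each basis vector v_i, ℓ(v_i) = <v_i, a> is a linear equation in the a_j's. Collect the n equations into a matrix system V a = ℓ, where row i of V is v_i (expressed in the standard basis). Since V is invertible (lower-triangular with 1s on the diagonal, up to permutation), solve by back-substitution:
  V =
[[1, 1, 1, 0],
 [1, 0, 0, 0],
 [1, 1, 1, 1],
 [0, 1, 0, 0]]
  V a = (0, -1, 3, 2)
Solving gives a = (-1, 2, -1, 3).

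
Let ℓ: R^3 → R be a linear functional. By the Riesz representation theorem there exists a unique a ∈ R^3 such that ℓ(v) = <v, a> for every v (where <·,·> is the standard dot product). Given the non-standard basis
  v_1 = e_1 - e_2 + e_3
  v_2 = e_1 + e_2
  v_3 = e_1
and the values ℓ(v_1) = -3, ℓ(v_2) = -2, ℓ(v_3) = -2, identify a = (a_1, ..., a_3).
a = (-2, 0, -1)

Write a = (a_1, ..., a_3) in the standard basis. For each basis vector v_i, ℓ(v_i) = <v_i, a> is a linear equation in the a_j's. Collect the n equations into a matrix system V a = ℓ, where row i of V is v_i (expressed in the standard basis). Since V is invertible (lower-triangular with 1s on the diagonal, up to permutation), solve by back-substitution:
  V =
[[1, -1, 1],
 [1, 1, 0],
 [1, 0, 0]]
  V a = (-3, -2, -2)
Solving gives a = (-2, 0, -1).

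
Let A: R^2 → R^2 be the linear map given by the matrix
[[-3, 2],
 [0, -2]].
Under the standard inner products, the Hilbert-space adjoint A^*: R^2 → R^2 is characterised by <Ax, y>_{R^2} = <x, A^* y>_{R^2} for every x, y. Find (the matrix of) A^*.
A^* = A^T =
[[-3, 0],
 [2, -2]]

For real matrices with standard dot products, the defining identity <Ax, y> = <x, A^* y> gives (Ax)^T y = x^T (A^*) y, i.e. x^T A^T y = x^T (A^*) y. Since this holds for all x, y, we must have A^* = A^T. Therefore
A^* =
[[-3, 0],
 [2, -2]].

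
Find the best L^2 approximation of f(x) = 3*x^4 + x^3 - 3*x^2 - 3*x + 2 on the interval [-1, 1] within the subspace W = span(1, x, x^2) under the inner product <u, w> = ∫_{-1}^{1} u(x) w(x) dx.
g(x) = -3*x^2/7 - 12*x/5 + 61/35

The best approximation g ∈ W is the orthogonal projection of f onto W. Writing g = a_0 + a_1 x + a_2 x^2, the coefficients solve the normal equations G · a = b where
  G_{ij} = <φ_i, φ_j> and b_i = <f, φ_i>, with φ_0 = 1, φ_1 = x, φ_2 = x^2.
G =
  [2, 0, 2/3]
  [0, 2/3, 0]
  [2/3, 0, 2/5],
b = (16/5, -8/5, 104/105).
Solving gives a_0 = 61/35, a_1 = -12/5, a_2 = -3/7, so
  g(x) = -3*x^2/7 - 12*x/5 + 61/35.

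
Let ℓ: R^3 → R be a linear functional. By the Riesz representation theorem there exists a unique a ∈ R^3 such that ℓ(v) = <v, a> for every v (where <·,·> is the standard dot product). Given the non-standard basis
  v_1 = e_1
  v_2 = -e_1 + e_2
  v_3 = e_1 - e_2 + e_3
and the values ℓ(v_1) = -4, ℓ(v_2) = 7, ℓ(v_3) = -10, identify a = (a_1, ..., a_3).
a = (-4, 3, -3)

Write a = (a_1, ..., a_3) in the standard basis. For each basis vector v_i, ℓ(v_i) = <v_i, a> is a linear equation in the a_j's. Collect the n equations into a matrix system V a = ℓ, where row i of V is v_i (expressed in the standard basis). Since V is invertible (lower-triangular with 1s on the diagonal, up to permutation), solve by back-substitution:
  V =
[[1, 0, 0],
 [-1, 1, 0],
 [1, -1, 1]]
  V a = (-4, 7, -10)
Solving gives a = (-4, 3, -3).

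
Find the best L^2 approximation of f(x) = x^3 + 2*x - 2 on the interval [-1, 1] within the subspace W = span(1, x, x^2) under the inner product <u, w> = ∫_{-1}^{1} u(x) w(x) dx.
g(x) = 13*x/5 - 2

The best approximation g ∈ W is the orthogonal projection of f onto W. Writing g = a_0 + a_1 x + a_2 x^2, the coefficients solve the normal equations G · a = b where
  G_{ij} = <φ_i, φ_j> and b_i = <f, φ_i>, with φ_0 = 1, φ_1 = x, φ_2 = x^2.
G =
  [2, 0, 2/3]
  [0, 2/3, 0]
  [2/3, 0, 2/5],
b = (-4, 26/15, -4/3).
Solving gives a_0 = -2, a_1 = 13/5, a_2 = 0, so
  g(x) = 13*x/5 - 2.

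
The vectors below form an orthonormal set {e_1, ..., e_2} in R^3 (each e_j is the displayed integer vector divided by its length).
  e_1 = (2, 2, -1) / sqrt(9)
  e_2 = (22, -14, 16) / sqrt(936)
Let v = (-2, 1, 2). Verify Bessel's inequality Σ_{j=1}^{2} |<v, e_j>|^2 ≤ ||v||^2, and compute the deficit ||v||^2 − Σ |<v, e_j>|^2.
Σ |<v, e_j>|^2 = 5/2; ||v||^2 = 9; deficit = 13/2

Write each e_j = u_j / sqrt(<u_j, u_j>) where u_j is the displayed integer vector. Then <v, e_j> = <v, u_j> / sqrt(<u_j, u_j>), so |<v, e_j>|^2 = <v, u_j>^2 / <u_j, u_j>.
Coefficients: <v, e_1> = -4/sqrt(9), <v, e_2> = -26/sqrt(936).
Square and sum: Σ |<v, e_j>|^2 = 5/2.
Compute ||v||^2 = v·v = 9.
Deficit = 9 − 5/2 = 13/2 ≥ 0, confirming Bessel's inequality. (The deficit equals ||v − Σ <v,e_j> e_j||^2, the squared distance from v to span{e_j}.)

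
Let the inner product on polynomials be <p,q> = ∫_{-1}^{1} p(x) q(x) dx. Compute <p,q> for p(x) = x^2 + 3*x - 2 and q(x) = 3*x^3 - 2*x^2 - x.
<p,q> = 52/15

Expand the product: p(x)·q(x) = 3*x^5 + 7*x^4 - 13*x^3 + x^2 + 2*x.
∫_{-1}^{1} of each monomial x^k gives [2/(k+1) if k even, 0 if k odd]. Integrating term-by-term (or equivalently evaluating the antiderivative F(x) = x^6/2 + 7*x^5/5 - 13*x^4/4 + x^3/3 + x^2 at the endpoints):
  F(1) − F(−1) = -1/60 − (-209/60) = 52/15.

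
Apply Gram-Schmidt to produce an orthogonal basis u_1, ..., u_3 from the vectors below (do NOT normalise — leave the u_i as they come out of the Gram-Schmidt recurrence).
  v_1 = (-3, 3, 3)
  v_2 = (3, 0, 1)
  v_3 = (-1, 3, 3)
Orthogonal basis:
  u_1 = (-3, 3, 3)
  u_2 = (7/3, 2/3, 5/3)
  u_3 = (1/13, 4/13, -3/13)

Apply the Gram-Schmidt recurrence
  u_1 = v_1
  u_i = v_i − Σ_{j<i} ((v_i · u_j) / (u_j · u_j)) · u_j.

Step by step this gives:
  u_1 = (-3, 3, 3)
  u_2 = (7/3, 2/3, 5/3)
  u_3 = (1/13, 4/13, -3/13)

Orthogonality check:
  u_2 · u_1 = 0 (should be 0)
  u_3 · u_1 = 0 (should be 0)
  u_3 · u_2 = 0 (should be 0)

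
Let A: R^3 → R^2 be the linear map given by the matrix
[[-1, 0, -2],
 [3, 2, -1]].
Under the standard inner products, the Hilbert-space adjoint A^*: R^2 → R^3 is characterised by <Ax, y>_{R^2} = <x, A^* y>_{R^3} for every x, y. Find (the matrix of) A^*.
A^* = A^T =
[[-1, 3],
 [0, 2],
 [-2, -1]]

For real matrices with standard dot products, the defining identity <Ax, y> = <x, A^* y> gives (Ax)^T y = x^T (A^*) y, i.e. x^T A^T y = x^T (A^*) y. Since this holds for all x, y, we must have A^* = A^T. Therefore
A^* =
[[-1, 3],
 [0, 2],
 [-2, -1]].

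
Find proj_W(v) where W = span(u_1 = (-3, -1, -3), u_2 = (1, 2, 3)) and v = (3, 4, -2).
proj_W(v) = (81/70, 11/35, 15/14)

Set up U = [u_1 | ... | u_2] ∈ R^(3×2). The projector onto W = col(U) is P = U (U^T U)^(-1) U^T.
Compute U^T U =
  [19, -14]
  [-14, 14],
and U^T v = (-7, 5).
Solve U^T U · c = U^T v for the coefficients: c = (-2/5, -3/70). The projection is proj_W(v) = U c.
Check: (v - proj_W(v)) · u_1 = 0  (should be 0).
Check: (v - proj_W(v)) · u_2 = 0  (should be 0).
Result: proj_W(v) = (81/70, 11/35, 15/14).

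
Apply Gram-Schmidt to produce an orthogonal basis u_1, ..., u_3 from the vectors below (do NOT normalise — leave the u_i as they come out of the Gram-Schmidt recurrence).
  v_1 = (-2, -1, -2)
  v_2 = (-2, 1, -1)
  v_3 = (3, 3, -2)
Orthogonal basis:
  u_1 = (-2, -1, -2)
  u_2 = (-8/9, 14/9, 1/9)
  u_3 = (69/29, 46/29, -92/29)

Apply the Gram-Schmidt recurrence
  u_1 = v_1
  u_i = v_i − Σ_{j<i} ((v_i · u_j) / (u_j · u_j)) · u_j.

Step by step this gives:
  u_1 = (-2, -1, -2)
  u_2 = (-8/9, 14/9, 1/9)
  u_3 = (69/29, 46/29, -92/29)

Orthogonality check:
  u_2 · u_1 = 0 (should be 0)
  u_3 · u_1 = 0 (should be 0)
  u_3 · u_2 = 0 (should be 0)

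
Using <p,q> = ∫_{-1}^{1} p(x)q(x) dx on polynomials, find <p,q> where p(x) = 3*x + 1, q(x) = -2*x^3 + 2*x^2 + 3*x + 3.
<p,q> = 164/15

Expand the product: p(x)·q(x) = -6*x^4 + 4*x^3 + 11*x^2 + 12*x + 3.
∫_{-1}^{1} of each monomial x^k gives [2/(k+1) if k even, 0 if k odd]. Integrating term-by-term (or equivalently evaluating the antiderivative F(x) = -6*x^5/5 + x^4 + 11*x^3/3 + 6*x^2 + 3*x at the endpoints):
  F(1) − F(−1) = 187/15 − (23/15) = 164/15.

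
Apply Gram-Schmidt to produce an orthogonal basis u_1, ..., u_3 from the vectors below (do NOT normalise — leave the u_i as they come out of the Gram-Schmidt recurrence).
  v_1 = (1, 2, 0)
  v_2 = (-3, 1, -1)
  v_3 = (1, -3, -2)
Orthogonal basis:
  u_1 = (1, 2, 0)
  u_2 = (-14/5, 7/5, -1)
  u_3 = (19/27, -19/54, -133/54)

Apply the Gram-Schmidt recurrence
  u_1 = v_1
  u_i = v_i − Σ_{j<i} ((v_i · u_j) / (u_j · u_j)) · u_j.

Step by step this gives:
  u_1 = (1, 2, 0)
  u_2 = (-14/5, 7/5, -1)
  u_3 = (19/27, -19/54, -133/54)

Orthogonality check:
  u_2 · u_1 = 0 (should be 0)
  u_3 · u_1 = 0 (should be 0)
  u_3 · u_2 = 0 (should be 0)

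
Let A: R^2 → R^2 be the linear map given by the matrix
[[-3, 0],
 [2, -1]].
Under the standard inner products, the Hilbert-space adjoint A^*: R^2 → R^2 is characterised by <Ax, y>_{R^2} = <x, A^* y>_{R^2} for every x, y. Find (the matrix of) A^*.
A^* = A^T =
[[-3, 2],
 [0, -1]]

For real matrices with standard dot products, the defining identity <Ax, y> = <x, A^* y> gives (Ax)^T y = x^T (A^*) y, i.e. x^T A^T y = x^T (A^*) y. Since this holds for all x, y, we must have A^* = A^T. Therefore
A^* =
[[-3, 2],
 [0, -1]].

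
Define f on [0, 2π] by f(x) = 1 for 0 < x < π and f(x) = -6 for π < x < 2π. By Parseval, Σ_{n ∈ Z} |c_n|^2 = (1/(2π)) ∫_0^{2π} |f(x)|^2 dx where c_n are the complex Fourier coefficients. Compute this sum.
Σ |c_n|^2 = 37/2

Parseval equates the L^2 energy of f (normalised by 1/(2π)) with the ℓ^2 sum of its Fourier coefficients: (1/(2π)) ∫_0^{2π} |f|^2 = Σ |c_n|^2.
Compute the left side: (1/(2π)) [∫_0^π 1^2 dx + ∫_π^{2π} (-6)^2 dx] = (1/(2π)) · (1π + 36π) = (1 + 36)/2 = 37/2.
So Σ_{n ∈ Z} |c_n|^2 = 37/2.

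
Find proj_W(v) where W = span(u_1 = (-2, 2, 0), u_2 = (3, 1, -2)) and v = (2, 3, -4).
proj_W(v) = (5/2, 7/2, -3)

Set up U = [u_1 | ... | u_2] ∈ R^(3×2). The projector onto W = col(U) is P = U (U^T U)^(-1) U^T.
Compute U^T U =
  [8, -4]
  [-4, 14],
and U^T v = (2, 17).
Solve U^T U · c = U^T v for the coefficients: c = (1, 3/2). The projection is proj_W(v) = U c.
Check: (v - proj_W(v)) · u_1 = 0  (should be 0).
Check: (v - proj_W(v)) · u_2 = 0  (should be 0).
Result: proj_W(v) = (5/2, 7/2, -3).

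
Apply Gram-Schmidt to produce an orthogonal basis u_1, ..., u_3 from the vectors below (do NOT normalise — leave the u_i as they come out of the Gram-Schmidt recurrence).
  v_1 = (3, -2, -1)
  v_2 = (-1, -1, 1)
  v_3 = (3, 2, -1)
Orthogonal basis:
  u_1 = (3, -2, -1)
  u_2 = (-4/7, -9/7, 6/7)
  u_3 = (12/19, 8/19, 20/19)

Apply the Gram-Schmidt recurrence
  u_1 = v_1
  u_i = v_i − Σ_{j<i} ((v_i · u_j) / (u_j · u_j)) · u_j.

Step by step this gives:
  u_1 = (3, -2, -1)
  u_2 = (-4/7, -9/7, 6/7)
  u_3 = (12/19, 8/19, 20/19)

Orthogonality check:
  u_2 · u_1 = 0 (should be 0)
  u_3 · u_1 = 0 (should be 0)
  u_3 · u_2 = 0 (should be 0)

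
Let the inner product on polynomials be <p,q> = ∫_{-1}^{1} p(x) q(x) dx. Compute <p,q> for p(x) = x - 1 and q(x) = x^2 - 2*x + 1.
<p,q> = -4

Expand the product: p(x)·q(x) = x^3 - 3*x^2 + 3*x - 1.
∫_{-1}^{1} of each monomial x^k gives [2/(k+1) if k even, 0 if k odd]. Integrating term-by-term (or equivalently evaluating the antiderivative F(x) = x^4/4 - x^3 + 3*x^2/2 - x at the endpoints):
  F(1) − F(−1) = -1/4 − (15/4) = -4.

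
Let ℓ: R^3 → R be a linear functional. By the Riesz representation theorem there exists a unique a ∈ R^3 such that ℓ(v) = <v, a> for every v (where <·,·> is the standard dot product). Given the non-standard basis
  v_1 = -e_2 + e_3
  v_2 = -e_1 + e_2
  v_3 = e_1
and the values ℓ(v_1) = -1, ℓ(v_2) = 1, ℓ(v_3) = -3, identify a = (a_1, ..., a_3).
a = (-3, -2, -3)

Write a = (a_1, ..., a_3) in the standard basis. For each basis vector v_i, ℓ(v_i) = <v_i, a> is a linear equation in the a_j's. Collect the n equations into a matrix system V a = ℓ, where row i of V is v_i (expressed in the standard basis). Since V is invertible (lower-triangular with 1s on the diagonal, up to permutation), solve by back-substitution:
  V =
[[0, -1, 1],
 [-1, 1, 0],
 [1, 0, 0]]
  V a = (-1, 1, -3)
Solving gives a = (-3, -2, -3).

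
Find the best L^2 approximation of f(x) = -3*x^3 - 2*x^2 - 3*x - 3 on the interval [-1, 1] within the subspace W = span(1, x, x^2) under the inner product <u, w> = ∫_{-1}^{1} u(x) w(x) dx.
g(x) = -2*x^2 - 24*x/5 - 3

The best approximation g ∈ W is the orthogonal projection of f onto W. Writing g = a_0 + a_1 x + a_2 x^2, the coefficients solve the normal equations G · a = b where
  G_{ij} = <φ_i, φ_j> and b_i = <f, φ_i>, with φ_0 = 1, φ_1 = x, φ_2 = x^2.
G =
  [2, 0, 2/3]
  [0, 2/3, 0]
  [2/3, 0, 2/5],
b = (-22/3, -16/5, -14/5).
Solving gives a_0 = -3, a_1 = -24/5, a_2 = -2, so
  g(x) = -2*x^2 - 24*x/5 - 3.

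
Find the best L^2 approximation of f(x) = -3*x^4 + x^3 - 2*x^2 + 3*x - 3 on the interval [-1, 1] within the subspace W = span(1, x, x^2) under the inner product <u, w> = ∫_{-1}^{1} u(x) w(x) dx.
g(x) = -32*x^2/7 + 18*x/5 - 96/35

The best approximation g ∈ W is the orthogonal projection of f onto W. Writing g = a_0 + a_1 x + a_2 x^2, the coefficients solve the normal equations G · a = b where
  G_{ij} = <φ_i, φ_j> and b_i = <f, φ_i>, with φ_0 = 1, φ_1 = x, φ_2 = x^2.
G =
  [2, 0, 2/3]
  [0, 2/3, 0]
  [2/3, 0, 2/5],
b = (-128/15, 12/5, -128/35).
Solving gives a_0 = -96/35, a_1 = 18/5, a_2 = -32/7, so
  g(x) = -32*x^2/7 + 18*x/5 - 96/35.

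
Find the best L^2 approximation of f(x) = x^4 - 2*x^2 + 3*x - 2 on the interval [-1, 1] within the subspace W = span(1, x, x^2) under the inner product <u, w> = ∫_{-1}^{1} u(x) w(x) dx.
g(x) = -8*x^2/7 + 3*x - 73/35

The best approximation g ∈ W is the orthogonal projection of f onto W. Writing g = a_0 + a_1 x + a_2 x^2, the coefficients solve the normal equations G · a = b where
  G_{ij} = <φ_i, φ_j> and b_i = <f, φ_i>, with φ_0 = 1, φ_1 = x, φ_2 = x^2.
G =
  [2, 0, 2/3]
  [0, 2/3, 0]
  [2/3, 0, 2/5],
b = (-74/15, 2, -194/105).
Solving gives a_0 = -73/35, a_1 = 3, a_2 = -8/7, so
  g(x) = -8*x^2/7 + 3*x - 73/35.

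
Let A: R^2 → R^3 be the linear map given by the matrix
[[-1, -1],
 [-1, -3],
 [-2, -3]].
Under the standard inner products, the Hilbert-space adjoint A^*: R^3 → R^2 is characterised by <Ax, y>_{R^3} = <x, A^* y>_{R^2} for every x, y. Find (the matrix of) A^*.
A^* = A^T =
[[-1, -1, -2],
 [-1, -3, -3]]

For real matrices with standard dot products, the defining identity <Ax, y> = <x, A^* y> gives (Ax)^T y = x^T (A^*) y, i.e. x^T A^T y = x^T (A^*) y. Since this holds for all x, y, we must have A^* = A^T. Therefore
A^* =
[[-1, -1, -2],
 [-1, -3, -3]].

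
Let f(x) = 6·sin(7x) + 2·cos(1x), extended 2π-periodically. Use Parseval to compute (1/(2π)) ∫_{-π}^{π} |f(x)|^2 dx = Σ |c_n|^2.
Σ |c_n|^2 = 20

Expand |f|^2 and use orthogonality of {sin(nx), cos(mx)} on [-π, π]:
  ∫_{-π}^{π} sin(nx)^2 dx = π, ∫ cos(mx)^2 dx = π, and cross terms integrate to 0.
So ∫_{-π}^{π} f(x)^2 dx = 6^2 · π + 2^2 · π = (36 + 4)π.
Divide by 2π: (36 + 4)/2 = 20.
By Parseval, this equals Σ |c_n|^2.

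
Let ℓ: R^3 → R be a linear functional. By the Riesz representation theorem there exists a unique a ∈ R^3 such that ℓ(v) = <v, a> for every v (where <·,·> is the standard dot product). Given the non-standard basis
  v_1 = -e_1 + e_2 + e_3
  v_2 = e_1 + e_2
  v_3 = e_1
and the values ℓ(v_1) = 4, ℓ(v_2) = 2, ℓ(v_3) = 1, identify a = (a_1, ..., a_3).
a = (1, 1, 4)

Write a = (a_1, ..., a_3) in the standard basis. For each basis vector v_i, ℓ(v_i) = <v_i, a> is a linear equation in the a_j's. Collect the n equations into a matrix system V a = ℓ, where row i of V is v_i (expressed in the standard basis). Since V is invertible (lower-triangular with 1s on the diagonal, up to permutation), solve by back-substitution:
  V =
[[-1, 1, 1],
 [1, 1, 0],
 [1, 0, 0]]
  V a = (4, 2, 1)
Solving gives a = (1, 1, 4).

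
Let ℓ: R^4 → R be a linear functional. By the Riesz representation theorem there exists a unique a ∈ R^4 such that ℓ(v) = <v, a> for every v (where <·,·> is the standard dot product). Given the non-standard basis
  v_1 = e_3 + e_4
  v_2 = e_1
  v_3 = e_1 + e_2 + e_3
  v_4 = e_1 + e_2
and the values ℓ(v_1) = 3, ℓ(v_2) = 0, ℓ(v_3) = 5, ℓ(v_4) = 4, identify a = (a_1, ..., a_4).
a = (0, 4, 1, 2)

Write a = (a_1, ..., a_4) in the standard basis. For each basis vector v_i, ℓ(v_i) = <v_i, a> is a linear equation in the a_j's. Collect the n equations into a matrix system V a = ℓ, where row i of V is v_i (expressed in the standard basis). Since V is invertible (lower-triangular with 1s on the diagonal, up to permutation), solve by back-substitution:
  V =
[[0, 0, 1, 1],
 [1, 0, 0, 0],
 [1, 1, 1, 0],
 [1, 1, 0, 0]]
  V a = (3, 0, 5, 4)
Solving gives a = (0, 4, 1, 2).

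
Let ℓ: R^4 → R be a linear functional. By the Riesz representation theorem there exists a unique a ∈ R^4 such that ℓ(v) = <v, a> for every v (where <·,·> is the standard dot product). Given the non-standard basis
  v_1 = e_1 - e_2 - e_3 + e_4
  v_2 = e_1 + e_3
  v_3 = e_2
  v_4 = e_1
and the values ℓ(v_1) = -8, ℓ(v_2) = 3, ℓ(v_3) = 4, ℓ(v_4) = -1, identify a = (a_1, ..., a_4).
a = (-1, 4, 4, 1)

Write a = (a_1, ..., a_4) in the standard basis. For each basis vector v_i, ℓ(v_i) = <v_i, a> is a linear equation in the a_j's. Collect the n equations into a matrix system V a = ℓ, where row i of V is v_i (expressed in the standard basis). Since V is invertible (lower-triangular with 1s on the diagonal, up to permutation), solve by back-substitution:
  V =
[[1, -1, -1, 1],
 [1, 0, 1, 0],
 [0, 1, 0, 0],
 [1, 0, 0, 0]]
  V a = (-8, 3, 4, -1)
Solving gives a = (-1, 4, 4, 1).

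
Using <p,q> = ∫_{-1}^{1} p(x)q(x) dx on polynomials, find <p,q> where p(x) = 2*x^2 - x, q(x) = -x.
<p,q> = 2/3

Expand the product: p(x)·q(x) = -2*x^3 + x^2.
∫_{-1}^{1} of each monomial x^k gives [2/(k+1) if k even, 0 if k odd]. Integrating term-by-term (or equivalently evaluating the antiderivative F(x) = -x^4/2 + x^3/3 at the endpoints):
  F(1) − F(−1) = -1/6 − (-5/6) = 2/3.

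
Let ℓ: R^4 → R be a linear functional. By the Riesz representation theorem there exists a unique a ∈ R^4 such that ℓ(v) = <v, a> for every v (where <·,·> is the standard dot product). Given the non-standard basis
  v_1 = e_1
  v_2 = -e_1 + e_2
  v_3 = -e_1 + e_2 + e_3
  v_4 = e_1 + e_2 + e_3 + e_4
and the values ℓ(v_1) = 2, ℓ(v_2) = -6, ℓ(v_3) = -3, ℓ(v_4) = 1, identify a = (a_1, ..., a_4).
a = (2, -4, 3, 0)

Write a = (a_1, ..., a_4) in the standard basis. For each basis vector v_i, ℓ(v_i) = <v_i, a> is a linear equation in the a_j's. Collect the n equations into a matrix system V a = ℓ, where row i of V is v_i (expressed in the standard basis). Since V is invertible (lower-triangular with 1s on the diagonal, up to permutation), solve by back-substitution:
  V =
[[1, 0, 0, 0],
 [-1, 1, 0, 0],
 [-1, 1, 1, 0],
 [1, 1, 1, 1]]
  V a = (2, -6, -3, 1)
Solving gives a = (2, -4, 3, 0).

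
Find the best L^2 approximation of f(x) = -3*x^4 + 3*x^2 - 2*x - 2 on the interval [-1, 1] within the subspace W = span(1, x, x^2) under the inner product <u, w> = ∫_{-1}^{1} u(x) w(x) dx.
g(x) = 3*x^2/7 - 2*x - 61/35

The best approximation g ∈ W is the orthogonal projection of f onto W. Writing g = a_0 + a_1 x + a_2 x^2, the coefficients solve the normal equations G · a = b where
  G_{ij} = <φ_i, φ_j> and b_i = <f, φ_i>, with φ_0 = 1, φ_1 = x, φ_2 = x^2.
G =
  [2, 0, 2/3]
  [0, 2/3, 0]
  [2/3, 0, 2/5],
b = (-16/5, -4/3, -104/105).
Solving gives a_0 = -61/35, a_1 = -2, a_2 = 3/7, so
  g(x) = 3*x^2/7 - 2*x - 61/35.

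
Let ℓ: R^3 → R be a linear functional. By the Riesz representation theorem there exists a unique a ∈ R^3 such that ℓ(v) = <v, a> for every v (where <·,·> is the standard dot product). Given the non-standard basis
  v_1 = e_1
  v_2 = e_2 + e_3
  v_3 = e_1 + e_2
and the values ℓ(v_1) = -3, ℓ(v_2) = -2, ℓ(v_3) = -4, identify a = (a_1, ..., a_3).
a = (-3, -1, -1)

Write a = (a_1, ..., a_3) in the standard basis. For each basis vector v_i, ℓ(v_i) = <v_i, a> is a linear equation in the a_j's. Collect the n equations into a matrix system V a = ℓ, where row i of V is v_i (expressed in the standard basis). Since V is invertible (lower-triangular with 1s on the diagonal, up to permutation), solve by back-substitution:
  V =
[[1, 0, 0],
 [0, 1, 1],
 [1, 1, 0]]
  V a = (-3, -2, -4)
Solving gives a = (-3, -1, -1).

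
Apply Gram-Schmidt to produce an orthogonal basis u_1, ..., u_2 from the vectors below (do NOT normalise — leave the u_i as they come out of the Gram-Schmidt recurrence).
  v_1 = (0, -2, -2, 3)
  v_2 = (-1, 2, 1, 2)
Orthogonal basis:
  u_1 = (0, -2, -2, 3)
  u_2 = (-1, 2, 1, 2)

Apply the Gram-Schmidt recurrence
  u_1 = v_1
  u_i = v_i − Σ_{j<i} ((v_i · u_j) / (u_j · u_j)) · u_j.

Step by step this gives:
  u_1 = (0, -2, -2, 3)
  u_2 = (-1, 2, 1, 2)

Orthogonality check:
  u_2 · u_1 = 0 (should be 0)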